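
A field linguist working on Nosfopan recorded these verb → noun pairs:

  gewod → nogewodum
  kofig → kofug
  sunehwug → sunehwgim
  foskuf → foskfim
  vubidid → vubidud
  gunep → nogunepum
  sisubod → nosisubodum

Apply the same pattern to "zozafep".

nozozafepum

"zozafep" has last vowel 'e'. The one such stem in the data (gunep → nogunepum) adds no- … -um around the stem, so the same rule applies.
The other patterns: stems whose last vowel is 'i' change the last vowel to 'u'; stems whose last vowel is 'u' delete the last vowel and add -im.
So zozafep → nozozafepum.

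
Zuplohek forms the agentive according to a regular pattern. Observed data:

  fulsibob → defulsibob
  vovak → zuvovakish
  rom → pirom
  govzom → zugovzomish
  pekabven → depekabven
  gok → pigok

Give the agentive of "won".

piwon

gok and vovak both end in -k yet inflect differently (pigok, zuvovakish), so the final letter is not what conditions the rule; the number of vowels is.
"won" has 1 vowel. The stems with 1 vowel (gok → pigok, rom → pirom) add the prefix pi-.
The other patterns: stems with 2 vowels add zu- … -ish around the stem; stems with 3 vowels add the prefix de-.
So won → piwon.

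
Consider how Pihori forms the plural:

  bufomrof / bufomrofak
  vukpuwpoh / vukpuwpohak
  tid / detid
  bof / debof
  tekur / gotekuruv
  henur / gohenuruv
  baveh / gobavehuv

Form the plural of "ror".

deror

baveh and vukpuwpoh both end in -h yet inflect differently (gobavehuv, vukpuwpohak), so the final letter is not what conditions the rule; the number of vowels is.
"ror" has 1 vowel. The stems with 1 vowel (bof → debof, tid → detid) add the prefix de-.
The other patterns: stems with 2 vowels add go- … -uv around the stem; stems with 3 vowels add -ak.
So ror → deror.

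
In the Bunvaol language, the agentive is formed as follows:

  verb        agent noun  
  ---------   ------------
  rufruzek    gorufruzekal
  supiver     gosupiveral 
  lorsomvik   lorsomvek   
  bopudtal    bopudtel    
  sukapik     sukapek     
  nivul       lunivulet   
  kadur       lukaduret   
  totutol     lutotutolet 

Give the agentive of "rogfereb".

gorogferebal

rufruzek and lorsomvik both end in -k yet inflect differently (gorufruzekal, lorsomvek), so the final letter is not what conditions the rule; the last vowel is.
"rogfereb" has last vowel 'e'. The stems whose last vowel is 'e' (rufruzek → gorufruzekal, supiver → gosupiveral) add go- … -al around the stem.
The other patterns: stems whose last vowel is 'a' or 'i' change the last vowel to 'e'; stems whose last vowel is 'o' or 'u' add lu- … -et around the stem.
So rogfereb → gorogferebal.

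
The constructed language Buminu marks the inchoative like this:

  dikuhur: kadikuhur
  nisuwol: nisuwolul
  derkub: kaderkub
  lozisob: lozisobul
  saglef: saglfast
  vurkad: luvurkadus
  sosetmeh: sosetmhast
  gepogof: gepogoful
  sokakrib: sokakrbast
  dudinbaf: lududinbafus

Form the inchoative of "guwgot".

guwgotul

"guwgot" has last vowel 'o'. The stems whose last vowel is 'o' (nisuwol → nisuwolul, lozisob → lozisobul, gepogof → gepogoful) add -ul.
So guwgot → guwgotul.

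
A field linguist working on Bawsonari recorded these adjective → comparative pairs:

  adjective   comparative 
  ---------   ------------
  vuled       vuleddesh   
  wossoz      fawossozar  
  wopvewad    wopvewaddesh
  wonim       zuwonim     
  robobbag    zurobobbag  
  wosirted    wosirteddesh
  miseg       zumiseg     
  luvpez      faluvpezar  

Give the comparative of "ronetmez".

wosirted and luvpez both have last vowel 'e' yet inflect differently (wosirteddesh, faluvpezar), so the last vowel is not what conditions the rule; the final letter is.
"ronetmez" ends in -z. The stems ending in -z (luvpez → faluvpezar, wossoz → fawossozar) add fa- … -ar around the stem.
The other patterns: stems ending in -d double the final consonant and add -esh; stems ending in -g or -m add the prefix zu-.
So ronetmez → faronetmezar.

faronetmezar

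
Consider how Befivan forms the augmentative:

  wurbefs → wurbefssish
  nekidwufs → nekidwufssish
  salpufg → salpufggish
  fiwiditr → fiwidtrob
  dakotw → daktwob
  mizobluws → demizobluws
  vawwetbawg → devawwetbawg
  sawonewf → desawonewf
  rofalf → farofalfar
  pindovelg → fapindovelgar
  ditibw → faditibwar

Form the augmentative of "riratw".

rirtwob

wurbefs and mizobluws both end in -s yet inflect differently (wurbefssish, demizobluws), so the final letter is not what conditions the rule; the second-to-last letter is.
"riratw" has second-to-last letter 't'. The stems whose second-to-last letter is 't' (fiwiditr → fiwidtrob, dakotw → daktwob) delete the last vowel and add -ob.
So riratw → rirtwob.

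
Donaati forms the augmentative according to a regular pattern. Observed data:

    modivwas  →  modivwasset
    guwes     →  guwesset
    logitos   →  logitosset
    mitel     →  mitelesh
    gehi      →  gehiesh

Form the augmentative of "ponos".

ponosset

guwes and mitel both have last vowel 'e' yet inflect differently (guwesset, mitelesh), so the last vowel is not what conditions the rule; the final letter is.
"ponos" ends in -s. The stems ending in -s (modivwas → modivwasset, guwes → guwesset, logitos → logitosset) double the final consonant and add -et.
So ponos → ponosset.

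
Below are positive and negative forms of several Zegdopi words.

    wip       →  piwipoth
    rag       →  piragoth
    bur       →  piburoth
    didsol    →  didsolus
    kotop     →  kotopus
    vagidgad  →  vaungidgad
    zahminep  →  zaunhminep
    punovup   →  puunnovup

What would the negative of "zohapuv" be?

wip and kotop both end in -p yet inflect differently (piwipoth, kotopus), so the final letter is not what conditions the rule; the number of vowels is.
"zohapuv" has 3 vowels. The stems with 3 vowels (vagidgad → vaungidgad, zahminep → zaunhminep, punovup → puunnovup) insert -un- after the first vowel.
The other patterns: stems with 1 vowel add pi- … -oth around the stem; stems with 2 vowels add -us.
So zohapuv → zounhapuv.

zounhapuv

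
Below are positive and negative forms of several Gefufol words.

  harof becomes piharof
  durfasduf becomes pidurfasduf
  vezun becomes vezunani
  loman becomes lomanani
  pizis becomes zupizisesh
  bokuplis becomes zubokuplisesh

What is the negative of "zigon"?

zigonani

durfasduf and vezun both have last vowel 'u' yet inflect differently (pidurfasduf, vezunani), so the last vowel is not what conditions the rule; the final letter is.
"zigon" ends in -n. The stems ending in -n (vezun → vezunani, loman → lomanani) add -ani.
The other patterns: stems ending in -f add the prefix pi-; stems ending in -s add zu- … -esh around the stem.
So zigon → zigonani.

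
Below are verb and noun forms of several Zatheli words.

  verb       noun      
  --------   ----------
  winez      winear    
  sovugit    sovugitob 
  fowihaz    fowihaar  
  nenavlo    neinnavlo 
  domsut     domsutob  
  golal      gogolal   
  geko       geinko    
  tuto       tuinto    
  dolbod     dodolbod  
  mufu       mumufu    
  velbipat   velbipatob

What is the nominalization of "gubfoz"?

gubfoar

fowihaz and velbipat both have last vowel 'a' yet inflect differently (fowihaar, velbipatob), so the last vowel is not what conditions the rule; the final letter is.
"gubfoz" ends in -z. The stems ending in -z (winez → winear, fowihaz → fowihaar) drop the final letter and add -ar.
The other patterns: stems ending in -o insert -in- after the first vowel; stems ending in -t add -ob; stems ending in -d, -l or -u repeat the first consonant+vowel as a prefix.
So gubfoz → gubfoar.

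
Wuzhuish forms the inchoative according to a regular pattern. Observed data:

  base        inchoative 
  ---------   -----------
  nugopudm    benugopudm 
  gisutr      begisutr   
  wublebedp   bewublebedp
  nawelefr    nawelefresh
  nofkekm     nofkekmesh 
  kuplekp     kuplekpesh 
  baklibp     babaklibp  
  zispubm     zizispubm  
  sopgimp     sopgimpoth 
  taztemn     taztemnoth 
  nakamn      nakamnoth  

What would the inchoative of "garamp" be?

gisutr and nawelefr both end in -r yet inflect differently (begisutr, nawelefresh), so the final letter is not what conditions the rule; the second-to-last letter is.
"garamp" has second-to-last letter 'm'. The stems whose second-to-last letter is 'm' (sopgimp → sopgimpoth, taztemn → taztemnoth, nakamn → nakamnoth) add -oth.
The other patterns: stems whose second-to-last letter is 'd' or 't' add the prefix be-; stems whose second-to-last letter is 'f' or 'k' add -esh; stems whose second-to-last letter is 'b' repeat the first consonant+vowel as a prefix.
So garamp → garampoth.

garampoth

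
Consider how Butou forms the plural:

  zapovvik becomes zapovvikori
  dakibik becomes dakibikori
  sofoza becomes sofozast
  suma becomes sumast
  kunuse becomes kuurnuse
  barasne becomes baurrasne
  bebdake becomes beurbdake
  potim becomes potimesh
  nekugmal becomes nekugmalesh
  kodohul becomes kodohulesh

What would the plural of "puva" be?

"puva" ends in -a. The stems ending in -a (sofoza → sofozast, suma → sumast) drop the final letter and add -ast.
So puva → puvast.

puvast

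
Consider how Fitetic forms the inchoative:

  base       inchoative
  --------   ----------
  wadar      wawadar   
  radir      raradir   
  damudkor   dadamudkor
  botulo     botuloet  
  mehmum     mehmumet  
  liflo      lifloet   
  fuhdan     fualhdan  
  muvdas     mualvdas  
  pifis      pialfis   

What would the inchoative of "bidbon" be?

damudkor and botulo both have last vowel 'o' yet inflect differently (dadamudkor, botuloet), so the last vowel is not what conditions the rule; the final letter is.
"bidbon" ends in -n. The one such stem in the data (fuhdan → fualhdan) inserts -al- after the first vowel (as do muvdas, pifis), so the same rule applies.
The other patterns: stems ending in -r repeat the first consonant+vowel as a prefix; stems ending in -m or -o add -et.
So bidbon → bialdbon.

bialdbon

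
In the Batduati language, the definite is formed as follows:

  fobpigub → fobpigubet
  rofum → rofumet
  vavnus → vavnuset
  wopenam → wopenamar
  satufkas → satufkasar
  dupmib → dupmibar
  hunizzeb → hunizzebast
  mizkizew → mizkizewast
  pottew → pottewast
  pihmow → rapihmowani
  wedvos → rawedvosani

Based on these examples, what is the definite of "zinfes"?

rofum and wopenam both end in -m yet inflect differently (rofumet, wopenamar), so the final letter is not what conditions the rule; the last vowel is.
"zinfes" has last vowel 'e'. The stems whose last vowel is 'e' (hunizzeb → hunizzebast, mizkizew → mizkizewast, pottew → pottewast) add -ast.
The other patterns: stems whose last vowel is 'u' add -et; stems whose last vowel is 'a' or 'i' add -ar; stems whose last vowel is 'o' add ra- … -ani around the stem.
So zinfes → zinfesast.

zinfesast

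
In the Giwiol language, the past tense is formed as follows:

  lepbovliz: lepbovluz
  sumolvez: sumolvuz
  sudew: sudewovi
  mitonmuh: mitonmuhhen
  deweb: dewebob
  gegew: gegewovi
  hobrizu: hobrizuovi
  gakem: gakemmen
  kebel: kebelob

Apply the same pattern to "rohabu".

gakem and sudew both have last vowel 'e' yet inflect differently (gakemmen, sudewovi), so the last vowel is not what conditions the rule; the final letter is.
"rohabu" ends in -u. The one such stem in the data (hobrizu → hobrizuovi) adds -ovi, so the same rule applies.
The other patterns: stems ending in -h or -m double the final consonant and add -en; stems ending in -z change the last vowel to 'u'; stems ending in -b or -l add -ob.
So rohabu → rohabuovi.

rohabuovi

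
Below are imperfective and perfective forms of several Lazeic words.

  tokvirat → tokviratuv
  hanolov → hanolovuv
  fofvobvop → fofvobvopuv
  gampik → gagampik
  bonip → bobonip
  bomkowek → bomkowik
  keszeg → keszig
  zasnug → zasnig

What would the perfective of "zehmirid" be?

zezehmirid

"zehmirid" has last vowel 'i'. The stems whose last vowel is 'i' (gampik → gagampik, bonip → bobonip) repeat the first consonant+vowel as a prefix.
So zehmirid → zezehmirid.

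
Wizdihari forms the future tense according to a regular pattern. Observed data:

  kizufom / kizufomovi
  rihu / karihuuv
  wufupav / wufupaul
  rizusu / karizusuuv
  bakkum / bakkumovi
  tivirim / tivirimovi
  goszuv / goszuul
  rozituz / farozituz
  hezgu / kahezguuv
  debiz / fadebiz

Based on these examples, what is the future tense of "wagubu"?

kawagubuuv

goszuv and hezgu both have last vowel 'u' yet inflect differently (goszuul, kahezguuv), so the last vowel is not what conditions the rule; the final letter is.
"wagubu" ends in -u. The stems ending in -u (hezgu → kahezguuv, rihu → karihuuv, rizusu → karizusuuv) add ka- … -uv around the stem.
So wagubu → kawagubuuv.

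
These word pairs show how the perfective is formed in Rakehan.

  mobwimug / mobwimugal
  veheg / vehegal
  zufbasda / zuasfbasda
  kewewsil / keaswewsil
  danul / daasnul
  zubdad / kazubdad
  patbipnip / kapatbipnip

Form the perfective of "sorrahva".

mobwimug and danul both have last vowel 'u' yet inflect differently (mobwimugal, daasnul), so the last vowel is not what conditions the rule; the final letter is.
"sorrahva" ends in -a. The one such stem in the data (zufbasda → zuasfbasda) inserts -as- after the first vowel (as do kewewsil, danul), so the same rule applies.
The other patterns: stems ending in -g add -al; stems ending in -d or -p add the prefix ka-.
So sorrahva → soasrrahva.

soasrrahva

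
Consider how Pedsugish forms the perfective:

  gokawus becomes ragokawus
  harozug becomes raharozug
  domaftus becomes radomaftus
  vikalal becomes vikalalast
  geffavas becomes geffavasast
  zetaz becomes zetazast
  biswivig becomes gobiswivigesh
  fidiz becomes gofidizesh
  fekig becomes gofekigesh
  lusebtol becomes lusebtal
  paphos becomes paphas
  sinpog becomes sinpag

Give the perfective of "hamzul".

gokawus and geffavas both end in -s yet inflect differently (ragokawus, geffavasast), so the final letter is not what conditions the rule; the last vowel is.
"hamzul" has last vowel 'u'. The stems whose last vowel is 'u' (gokawus → ragokawus, harozug → raharozug, domaftus → radomaftus) add the prefix ra-.
The other patterns: stems whose last vowel is 'a' add -ast; stems whose last vowel is 'i' add go- … -esh around the stem; stems whose last vowel is 'o' change the last vowel to 'a'.
So hamzul → rahamzul.

rahamzul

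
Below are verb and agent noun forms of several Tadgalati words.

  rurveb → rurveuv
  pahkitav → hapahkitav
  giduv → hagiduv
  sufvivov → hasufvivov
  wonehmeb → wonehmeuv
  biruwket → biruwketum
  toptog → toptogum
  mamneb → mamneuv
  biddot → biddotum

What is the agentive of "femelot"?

sufvivov and toptog both have last vowel 'o' yet inflect differently (hasufvivov, toptogum), so the last vowel is not what conditions the rule; the final letter is.
"femelot" ends in -t. The stems ending in -t (biruwket → biruwketum, biddot → biddotum) add -um.
The other patterns: stems ending in -b drop the final letter and add -uv; stems ending in -v add the prefix ha-.
So femelot → femelotum.

femelotum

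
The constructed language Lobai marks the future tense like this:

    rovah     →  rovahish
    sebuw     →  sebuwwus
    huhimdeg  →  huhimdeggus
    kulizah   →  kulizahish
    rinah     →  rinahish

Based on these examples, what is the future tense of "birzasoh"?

kulizah and huhimdeg both have 3 vowels yet inflect differently (kulizahish, huhimdeggus), so the number of vowels is not what conditions the rule; the final letter is.
"birzasoh" ends in -h. The stems ending in -h (rinah → rinahish, kulizah → kulizahish, rovah → rovahish) add -ish.
So birzasoh → birzasohish.

birzasohish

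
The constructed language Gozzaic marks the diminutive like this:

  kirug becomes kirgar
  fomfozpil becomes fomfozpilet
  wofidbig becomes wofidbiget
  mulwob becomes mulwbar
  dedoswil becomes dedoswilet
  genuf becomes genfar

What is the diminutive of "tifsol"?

"tifsol" has 2 vowels. The stems with 2 vowels (kirug → kirgar, mulwob → mulwbar, genuf → genfar) delete the last vowel and add -ar.
The other pattern: stems with 3 vowels add -et.
So tifsol → tifslar.

tifslar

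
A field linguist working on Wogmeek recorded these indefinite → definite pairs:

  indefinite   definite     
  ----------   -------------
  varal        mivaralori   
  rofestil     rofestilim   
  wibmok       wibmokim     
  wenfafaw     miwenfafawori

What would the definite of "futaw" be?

mifutawori

varal and rofestil both end in -l yet inflect differently (mivaralori, rofestilim), so the final letter is not what conditions the rule; the last vowel is.
"futaw" has last vowel 'a'. The stems whose last vowel is 'a' (varal → mivaralori, wenfafaw → miwenfafawori) add mi- … -ori around the stem.
The other pattern: stems whose last vowel is 'i' or 'o' add -im.
So futaw → mifutawori.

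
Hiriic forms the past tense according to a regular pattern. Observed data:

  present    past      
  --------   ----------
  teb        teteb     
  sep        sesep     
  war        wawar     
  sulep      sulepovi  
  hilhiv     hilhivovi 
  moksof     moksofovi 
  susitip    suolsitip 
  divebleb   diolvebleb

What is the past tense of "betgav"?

betgavovi

sep and sulep both end in -p yet inflect differently (sesep, sulepovi), so the final letter is not what conditions the rule; the number of vowels is.
"betgav" has 2 vowels. The stems with 2 vowels (sulep → sulepovi, hilhiv → hilhivovi, moksof → moksofovi) add -ovi.
So betgav → betgavovi.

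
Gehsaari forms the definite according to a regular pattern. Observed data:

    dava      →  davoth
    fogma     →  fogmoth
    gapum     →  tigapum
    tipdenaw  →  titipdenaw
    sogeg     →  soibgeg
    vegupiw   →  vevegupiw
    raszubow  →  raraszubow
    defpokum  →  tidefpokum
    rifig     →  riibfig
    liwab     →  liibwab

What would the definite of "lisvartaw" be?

lilisvartaw

"lisvartaw" ends in -w. The stems ending in -w (vegupiw → vevegupiw, raszubow → raraszubow, tipdenaw → titipdenaw) repeat the first consonant+vowel as a prefix.
The other patterns: stems ending in -m add the prefix ti-; stems ending in -a drop the final letter and add -oth; stems ending in -b or -g insert -ib- after the first vowel.
So lisvartaw → lilisvartaw.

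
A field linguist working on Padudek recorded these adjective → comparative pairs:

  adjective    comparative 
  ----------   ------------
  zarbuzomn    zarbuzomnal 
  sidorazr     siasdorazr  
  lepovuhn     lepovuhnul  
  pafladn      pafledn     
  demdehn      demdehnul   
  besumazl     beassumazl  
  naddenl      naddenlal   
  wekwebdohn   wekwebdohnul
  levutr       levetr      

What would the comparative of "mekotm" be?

meketm

"mekotm" has second-to-last letter 't'. The one such stem in the data (levutr → levetr) changes the last vowel to 'e' (as does pafladn), so the same rule applies.
The other patterns: stems whose second-to-last letter is 'h' add -ul; stems whose second-to-last letter is 'z' insert -as- after the first vowel; stems whose second-to-last letter is 'm' or 'n' add -al.
So mekotm → meketm.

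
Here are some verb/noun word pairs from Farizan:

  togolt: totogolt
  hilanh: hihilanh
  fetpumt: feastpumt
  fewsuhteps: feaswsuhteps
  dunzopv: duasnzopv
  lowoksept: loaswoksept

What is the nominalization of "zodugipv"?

zoasdugipv

lowoksept and togolt both end in -t yet inflect differently (loaswoksept, totogolt), so the final letter is not what conditions the rule; the second-to-last letter is.
"zodugipv" has second-to-last letter 'p'. The stems whose second-to-last letter is 'p' (dunzopv → duasnzopv, fewsuhteps → feaswsuhteps, lowoksept → loaswoksept) insert -as- after the first vowel.
So zodugipv → zoasdugipv.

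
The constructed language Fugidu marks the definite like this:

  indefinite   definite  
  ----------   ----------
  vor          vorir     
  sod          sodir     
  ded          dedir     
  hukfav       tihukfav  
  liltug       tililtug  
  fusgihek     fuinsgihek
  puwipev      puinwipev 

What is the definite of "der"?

"der" has 1 vowel. The stems with 1 vowel (vor → vorir, sod → sodir, ded → dedir) add -ir.
The other patterns: stems with 2 vowels add the prefix ti-; stems with 3 vowels insert -in- after the first vowel.
So der → derir.

derir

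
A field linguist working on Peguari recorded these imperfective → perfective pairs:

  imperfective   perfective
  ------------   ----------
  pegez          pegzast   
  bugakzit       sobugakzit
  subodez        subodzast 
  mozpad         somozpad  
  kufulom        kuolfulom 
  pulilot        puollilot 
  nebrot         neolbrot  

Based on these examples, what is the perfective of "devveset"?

nebrot and bugakzit both end in -t yet inflect differently (neolbrot, sobugakzit), so the final letter is not what conditions the rule; the last vowel is.
"devveset" has last vowel 'e'. The stems whose last vowel is 'e' (subodez → subodzast, pegez → pegzast) delete the last vowel and add -ast.
The other patterns: stems whose last vowel is 'o' insert -ol- after the first vowel; stems whose last vowel is 'a' or 'i' add the prefix so-.
So devveset → devvestast.

devvestast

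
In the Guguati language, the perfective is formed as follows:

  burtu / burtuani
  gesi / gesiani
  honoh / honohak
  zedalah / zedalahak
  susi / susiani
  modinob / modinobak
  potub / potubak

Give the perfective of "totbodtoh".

burtu and potub both have last vowel 'u' yet inflect differently (burtuani, potubak), so the last vowel is not what conditions the rule; whether the stem ends in a vowel or a consonant is.
"totbodtoh" ends in a consonant. The stems ending in a consonant (potub → potubak, modinob → modinobak, zedalah → zedalahak) add -ak.
The other pattern: stems ending in a vowel add -ani.
So totbodtoh → totbodtohak.

totbodtohak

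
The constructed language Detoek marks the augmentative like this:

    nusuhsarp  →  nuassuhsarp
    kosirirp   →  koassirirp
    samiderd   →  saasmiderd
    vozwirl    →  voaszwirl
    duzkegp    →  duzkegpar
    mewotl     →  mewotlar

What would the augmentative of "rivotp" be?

rivotpar

nusuhsarp and duzkegp both end in -p yet inflect differently (nuassuhsarp, duzkegpar), so the final letter is not what conditions the rule; the second-to-last letter is.
"rivotp" has second-to-last letter 't'. The one such stem in the data (mewotl → mewotlar) adds -ar, so the same rule applies.
The other pattern: stems whose second-to-last letter is 'r' insert -as- after the first vowel.
So rivotp → rivotpar.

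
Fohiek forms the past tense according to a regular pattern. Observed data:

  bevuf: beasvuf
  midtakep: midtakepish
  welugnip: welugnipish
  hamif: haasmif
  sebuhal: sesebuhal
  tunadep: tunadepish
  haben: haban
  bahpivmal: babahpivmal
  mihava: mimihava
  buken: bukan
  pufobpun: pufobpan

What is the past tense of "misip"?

misipish

pufobpun and bevuf both have last vowel 'u' yet inflect differently (pufobpan, beasvuf), so the last vowel is not what conditions the rule; the final letter is.
"misip" ends in -p. The stems ending in -p (midtakep → midtakepish, welugnip → welugnipish, tunadep → tunadepish) add -ish.
The other patterns: stems ending in -n change the last vowel to 'a'; stems ending in -f insert -as- after the first vowel; stems ending in -a or -l repeat the first consonant+vowel as a prefix.
So misip → misipish.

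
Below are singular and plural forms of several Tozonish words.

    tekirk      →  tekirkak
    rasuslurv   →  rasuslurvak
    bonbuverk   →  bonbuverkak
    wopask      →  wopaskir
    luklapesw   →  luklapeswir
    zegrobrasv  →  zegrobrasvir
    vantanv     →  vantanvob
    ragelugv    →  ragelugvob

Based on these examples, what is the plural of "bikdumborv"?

tekirk and wopask both end in -k yet inflect differently (tekirkak, wopaskir), so the final letter is not what conditions the rule; the second-to-last letter is.
"bikdumborv" has second-to-last letter 'r'. The stems whose second-to-last letter is 'r' (tekirk → tekirkak, rasuslurv → rasuslurvak, bonbuverk → bonbuverkak) add -ak.
The other patterns: stems whose second-to-last letter is 's' add -ir; stems whose second-to-last letter is 'g' or 'n' add -ob.
So bikdumborv → bikdumborvak.

bikdumborvak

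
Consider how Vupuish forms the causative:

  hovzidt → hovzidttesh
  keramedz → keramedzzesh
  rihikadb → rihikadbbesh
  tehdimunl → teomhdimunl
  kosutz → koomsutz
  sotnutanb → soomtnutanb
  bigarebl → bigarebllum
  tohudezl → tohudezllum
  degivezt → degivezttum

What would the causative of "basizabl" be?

basizabllum

keramedz and kosutz both end in -z yet inflect differently (keramedzzesh, koomsutz), so the final letter is not what conditions the rule; the second-to-last letter is.
"basizabl" has second-to-last letter 'b'. The one such stem in the data (bigarebl → bigarebllum) doubles the final consonant and adds -um (as do tohudezl, degivezt), so the same rule applies.
So basizabl → basizabllum.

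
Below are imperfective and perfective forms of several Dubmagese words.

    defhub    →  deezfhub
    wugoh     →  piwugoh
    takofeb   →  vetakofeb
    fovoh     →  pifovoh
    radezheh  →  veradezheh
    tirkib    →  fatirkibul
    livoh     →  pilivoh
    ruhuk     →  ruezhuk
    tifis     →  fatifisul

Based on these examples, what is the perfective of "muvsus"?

tirkib and defhub both end in -b yet inflect differently (fatirkibul, deezfhub), so the final letter is not what conditions the rule; the last vowel is.
"muvsus" has last vowel 'u'. The stems whose last vowel is 'u' (defhub → deezfhub, ruhuk → ruezhuk) insert -ez- after the first vowel.
The other patterns: stems whose last vowel is 'i' add fa- … -ul around the stem; stems whose last vowel is 'o' add the prefix pi-; stems whose last vowel is 'e' add the prefix ve-.
So muvsus → muezvsus.

muezvsus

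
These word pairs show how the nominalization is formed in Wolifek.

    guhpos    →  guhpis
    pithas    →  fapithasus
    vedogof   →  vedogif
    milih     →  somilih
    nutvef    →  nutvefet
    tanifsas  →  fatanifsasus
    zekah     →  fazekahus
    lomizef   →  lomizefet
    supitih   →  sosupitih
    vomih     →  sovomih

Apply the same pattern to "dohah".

vedogof and lomizef both end in -f yet inflect differently (vedogif, lomizefet), so the final letter is not what conditions the rule; the last vowel is.
"dohah" has last vowel 'a'. The stems whose last vowel is 'a' (pithas → fapithasus, tanifsas → fatanifsasus, zekah → fazekahus) add fa- … -us around the stem.
So dohah → fadohahus.

fadohahus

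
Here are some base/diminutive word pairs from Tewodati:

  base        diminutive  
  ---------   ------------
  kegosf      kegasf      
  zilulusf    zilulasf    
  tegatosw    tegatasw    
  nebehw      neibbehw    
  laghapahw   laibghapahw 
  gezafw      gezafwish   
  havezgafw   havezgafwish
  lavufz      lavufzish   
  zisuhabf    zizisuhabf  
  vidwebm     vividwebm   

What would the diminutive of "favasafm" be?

tegatosw and nebehw both end in -w yet inflect differently (tegatasw, neibbehw), so the final letter is not what conditions the rule; the second-to-last letter is.
"favasafm" has second-to-last letter 'f'. The stems whose second-to-last letter is 'f' (gezafw → gezafwish, havezgafw → havezgafwish, lavufz → lavufzish) add -ish.
The other patterns: stems whose second-to-last letter is 's' change the last vowel to 'a'; stems whose second-to-last letter is 'h' insert -ib- after the first vowel; stems whose second-to-last letter is 'b' repeat the first consonant+vowel as a prefix.
So favasafm → favasafmish.

favasafmish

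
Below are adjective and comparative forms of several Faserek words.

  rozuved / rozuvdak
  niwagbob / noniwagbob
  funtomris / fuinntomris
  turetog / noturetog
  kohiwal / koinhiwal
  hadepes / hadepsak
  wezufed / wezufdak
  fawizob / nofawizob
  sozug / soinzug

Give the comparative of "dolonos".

nodolonos

hadepes and funtomris both end in -s yet inflect differently (hadepsak, fuinntomris), so the final letter is not what conditions the rule; the last vowel is.
"dolonos" has last vowel 'o'. The stems whose last vowel is 'o' (niwagbob → noniwagbob, fawizob → nofawizob, turetog → noturetog) add the prefix no-.
The other patterns: stems whose last vowel is 'e' delete the last vowel and add -ak; stems whose last vowel is 'a', 'i' or 'u' insert -in- after the first vowel.
So dolonos → nodolonos.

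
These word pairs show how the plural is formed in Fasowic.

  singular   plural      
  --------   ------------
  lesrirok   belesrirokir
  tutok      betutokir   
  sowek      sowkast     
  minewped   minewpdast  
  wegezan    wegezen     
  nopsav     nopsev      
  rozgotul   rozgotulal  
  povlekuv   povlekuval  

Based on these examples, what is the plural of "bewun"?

bewunal

lesrirok and sowek both end in -k yet inflect differently (belesrirokir, sowkast), so the final letter is not what conditions the rule; the last vowel is.
"bewun" has last vowel 'u'. The stems whose last vowel is 'u' (rozgotul → rozgotulal, povlekuv → povlekuval) add -al.
So bewun → bewunal.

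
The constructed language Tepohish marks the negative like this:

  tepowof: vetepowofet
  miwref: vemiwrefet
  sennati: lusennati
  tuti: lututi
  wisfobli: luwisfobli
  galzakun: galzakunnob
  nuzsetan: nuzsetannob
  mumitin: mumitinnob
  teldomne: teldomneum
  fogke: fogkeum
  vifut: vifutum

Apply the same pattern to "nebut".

nebutum

"nebut" ends in -t. The one such stem in the data (vifut → vifutum) adds -um, so the same rule applies.
So nebut → nebutum.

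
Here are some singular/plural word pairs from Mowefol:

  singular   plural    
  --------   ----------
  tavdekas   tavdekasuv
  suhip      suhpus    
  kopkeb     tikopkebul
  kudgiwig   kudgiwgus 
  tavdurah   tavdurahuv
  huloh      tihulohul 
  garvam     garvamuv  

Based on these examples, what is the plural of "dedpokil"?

dedpoklus

tavdurah and huloh both end in -h yet inflect differently (tavdurahuv, tihulohul), so the final letter is not what conditions the rule; the last vowel is.
"dedpokil" has last vowel 'i'. The stems whose last vowel is 'i' (suhip → suhpus, kudgiwig → kudgiwgus) delete the last vowel and add -us.
The other patterns: stems whose last vowel is 'a' add -uv; stems whose last vowel is 'e' or 'o' add ti- … -ul around the stem.
So dedpokil → dedpoklus.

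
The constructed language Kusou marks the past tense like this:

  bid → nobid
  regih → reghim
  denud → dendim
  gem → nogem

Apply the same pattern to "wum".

nowum

"wum" has 1 vowel. The stems with 1 vowel (gem → nogem, bid → nobid) add the prefix no-.
So wum → nowum.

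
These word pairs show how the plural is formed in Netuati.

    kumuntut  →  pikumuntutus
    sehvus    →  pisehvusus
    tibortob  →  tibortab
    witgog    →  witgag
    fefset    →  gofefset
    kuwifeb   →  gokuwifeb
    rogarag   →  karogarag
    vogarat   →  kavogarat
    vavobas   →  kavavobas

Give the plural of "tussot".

kumuntut and fefset both end in -t yet inflect differently (pikumuntutus, gofefset), so the final letter is not what conditions the rule; the last vowel is.
"tussot" has last vowel 'o'. The stems whose last vowel is 'o' (tibortob → tibortab, witgog → witgag) change the last vowel to 'a'.
The other patterns: stems whose last vowel is 'u' add pi- … -us around the stem; stems whose last vowel is 'e' add the prefix go-; stems whose last vowel is 'a' add the prefix ka-.
So tussot → tussat.

tussat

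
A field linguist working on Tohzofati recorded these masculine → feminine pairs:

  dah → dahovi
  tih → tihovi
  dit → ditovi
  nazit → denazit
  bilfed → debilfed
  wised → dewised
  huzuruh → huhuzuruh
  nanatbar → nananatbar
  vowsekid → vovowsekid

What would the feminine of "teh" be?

tehovi

dit and nazit both end in -t yet inflect differently (ditovi, denazit), so the final letter is not what conditions the rule; the number of vowels is.
"teh" has 1 vowel. The stems with 1 vowel (dah → dahovi, tih → tihovi, dit → ditovi) add -ovi.
So teh → tehovi.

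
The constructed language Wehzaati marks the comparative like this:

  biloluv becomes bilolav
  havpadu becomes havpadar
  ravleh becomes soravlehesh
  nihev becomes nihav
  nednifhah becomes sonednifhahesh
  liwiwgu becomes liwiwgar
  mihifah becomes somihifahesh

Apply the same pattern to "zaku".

ravleh and nihev both have last vowel 'e' yet inflect differently (soravlehesh, nihav), so the last vowel is not what conditions the rule; the final letter is.
"zaku" ends in -u. The stems ending in -u (liwiwgu → liwiwgar, havpadu → havpadar) drop the final letter and add -ar.
So zaku → zakar.

zakar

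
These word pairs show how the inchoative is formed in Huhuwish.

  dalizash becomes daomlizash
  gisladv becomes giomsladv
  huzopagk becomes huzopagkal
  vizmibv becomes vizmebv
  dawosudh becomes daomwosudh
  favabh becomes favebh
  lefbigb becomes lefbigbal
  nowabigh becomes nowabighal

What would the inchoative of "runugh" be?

favabh and nowabigh both end in -h yet inflect differently (favebh, nowabighal), so the final letter is not what conditions the rule; the second-to-last letter is.
"runugh" has second-to-last letter 'g'. The stems whose second-to-last letter is 'g' (nowabigh → nowabighal, huzopagk → huzopagkal, lefbigb → lefbigbal) add -al.
The other patterns: stems whose second-to-last letter is 'b' change the last vowel to 'e'; stems whose second-to-last letter is 'd' or 's' insert -om- after the first vowel.
So runugh → runughal.

runughal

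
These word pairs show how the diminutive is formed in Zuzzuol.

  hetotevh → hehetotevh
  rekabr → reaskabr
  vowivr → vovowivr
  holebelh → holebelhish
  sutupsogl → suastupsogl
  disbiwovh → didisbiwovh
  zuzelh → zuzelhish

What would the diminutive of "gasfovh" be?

gagasfovh

"gasfovh" has second-to-last letter 'v'. The stems whose second-to-last letter is 'v' (hetotevh → hehetotevh, vowivr → vovowivr, disbiwovh → didisbiwovh) repeat the first consonant+vowel as a prefix.
So gasfovh → gagasfovh.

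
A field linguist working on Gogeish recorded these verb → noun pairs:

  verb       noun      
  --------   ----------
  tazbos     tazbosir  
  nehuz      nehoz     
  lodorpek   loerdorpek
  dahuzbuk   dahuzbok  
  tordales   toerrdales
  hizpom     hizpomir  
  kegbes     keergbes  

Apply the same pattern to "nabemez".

naerbemez

"nabemez" has last vowel 'e'. The stems whose last vowel is 'e' (tordales → toerrdales, kegbes → keergbes, lodorpek → loerdorpek) insert -er- after the first vowel.
The other patterns: stems whose last vowel is 'u' change the last vowel to 'o'; stems whose last vowel is 'o' add -ir.
So nabemez → naerbemez.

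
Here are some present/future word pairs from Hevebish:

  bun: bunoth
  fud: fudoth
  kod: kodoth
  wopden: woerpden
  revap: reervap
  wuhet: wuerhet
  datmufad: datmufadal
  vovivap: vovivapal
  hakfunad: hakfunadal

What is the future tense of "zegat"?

bun and wopden both end in -n yet inflect differently (bunoth, woerpden), so the final letter is not what conditions the rule; the number of vowels is.
"zegat" has 2 vowels. The stems with 2 vowels (wopden → woerpden, revap → reervap, wuhet → wuerhet) insert -er- after the first vowel.
The other patterns: stems with 1 vowel add -oth; stems with 3 vowels add -al.
So zegat → zeergat.

zeergat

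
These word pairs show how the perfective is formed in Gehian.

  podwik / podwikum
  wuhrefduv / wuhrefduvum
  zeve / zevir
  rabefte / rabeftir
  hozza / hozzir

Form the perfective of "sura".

surir

podwik and zeve both have 2 vowels yet inflect differently (podwikum, zevir), so the number of vowels is not what conditions the rule; whether the stem ends in a vowel or a consonant is.
"sura" ends in a vowel. The stems ending in a vowel (zeve → zevir, rabefte → rabeftir, hozza → hozzir) drop the final letter and add -ir.
The other pattern: stems ending in a consonant add -um.
So sura → surir.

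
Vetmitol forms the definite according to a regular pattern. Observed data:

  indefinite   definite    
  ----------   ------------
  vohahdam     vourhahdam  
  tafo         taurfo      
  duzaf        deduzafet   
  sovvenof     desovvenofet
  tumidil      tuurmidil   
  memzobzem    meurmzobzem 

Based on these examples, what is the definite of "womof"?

dewomofet

"womof" ends in -f. The stems ending in -f (sovvenof → desovvenofet, duzaf → deduzafet) add de- … -et around the stem.
The other pattern: stems ending in -l, -m or -o insert -ur- after the first vowel.
So womof → dewomofet.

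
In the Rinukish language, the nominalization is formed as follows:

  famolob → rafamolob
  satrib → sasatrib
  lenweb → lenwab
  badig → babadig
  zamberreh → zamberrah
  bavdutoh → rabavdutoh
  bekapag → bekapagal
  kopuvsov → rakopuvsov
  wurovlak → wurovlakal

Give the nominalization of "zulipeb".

zulipab

"zulipeb" has last vowel 'e'. The stems whose last vowel is 'e' (zamberreh → zamberrah, lenweb → lenwab) change the last vowel to 'a'.
The other patterns: stems whose last vowel is 'o' add the prefix ra-; stems whose last vowel is 'a' add -al; stems whose last vowel is 'i' repeat the first consonant+vowel as a prefix.
So zulipeb → zulipab.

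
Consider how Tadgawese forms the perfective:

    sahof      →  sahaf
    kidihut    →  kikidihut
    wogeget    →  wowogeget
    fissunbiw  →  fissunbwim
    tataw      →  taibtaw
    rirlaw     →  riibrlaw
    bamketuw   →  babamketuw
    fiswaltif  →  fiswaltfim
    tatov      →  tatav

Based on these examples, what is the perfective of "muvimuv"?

mumuvimuv

"muvimuv" has last vowel 'u'. The stems whose last vowel is 'u' (kidihut → kikidihut, bamketuw → babamketuw) repeat the first consonant+vowel as a prefix.
So muvimuv → mumuvimuv.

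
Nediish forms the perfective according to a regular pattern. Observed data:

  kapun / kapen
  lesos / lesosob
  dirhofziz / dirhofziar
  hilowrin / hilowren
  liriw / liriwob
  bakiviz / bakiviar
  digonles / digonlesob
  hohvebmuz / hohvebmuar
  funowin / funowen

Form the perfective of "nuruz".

bakiviz and hilowrin both have last vowel 'i' yet inflect differently (bakiviar, hilowren), so the last vowel is not what conditions the rule; the final letter is.
"nuruz" ends in -z. The stems ending in -z (bakiviz → bakiviar, hohvebmuz → hohvebmuar, dirhofziz → dirhofziar) drop the final letter and add -ar.
So nuruz → nuruar.

nuruar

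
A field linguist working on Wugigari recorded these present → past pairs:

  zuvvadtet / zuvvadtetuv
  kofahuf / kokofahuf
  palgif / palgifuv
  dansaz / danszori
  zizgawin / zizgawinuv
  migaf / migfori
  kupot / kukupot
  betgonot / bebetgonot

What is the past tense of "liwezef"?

liwezefuv

migaf and palgif both end in -f yet inflect differently (migfori, palgifuv), so the final letter is not what conditions the rule; the last vowel is.
"liwezef" has last vowel 'e'. The one such stem in the data (zuvvadtet → zuvvadtetuv) adds -uv, so the same rule applies.
The other patterns: stems whose last vowel is 'a' delete the last vowel and add -ori; stems whose last vowel is 'o' or 'u' repeat the first consonant+vowel as a prefix.
So liwezef → liwezefuv.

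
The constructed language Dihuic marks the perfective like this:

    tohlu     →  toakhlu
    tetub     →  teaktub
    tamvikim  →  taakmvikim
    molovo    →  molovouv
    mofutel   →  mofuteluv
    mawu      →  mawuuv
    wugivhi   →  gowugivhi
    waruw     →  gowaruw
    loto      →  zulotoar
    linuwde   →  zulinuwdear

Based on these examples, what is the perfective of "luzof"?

zuluzofar

tohlu and mawu both end in -u yet inflect differently (toakhlu, mawuuv), so the final letter is not what conditions the rule; the first letter is.
"luzof" begins with l-. The stems beginning with l- (loto → zulotoar, linuwde → zulinuwdear) add zu- … -ar around the stem.
The other patterns: stems beginning with t- insert -ak- after the first vowel; stems beginning with m- add -uv; stems beginning with w- add the prefix go-.
So luzof → zuluzofar.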